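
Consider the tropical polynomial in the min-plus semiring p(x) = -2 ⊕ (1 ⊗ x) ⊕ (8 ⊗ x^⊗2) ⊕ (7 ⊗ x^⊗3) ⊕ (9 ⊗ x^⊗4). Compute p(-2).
p(-2) = -2

A tropical monomial a ⊗ x^⊗i evaluates to a + i · x. Evaluating each term at x = -2:
  Term 0 contributes -2 + 0 · -2 = -2
  Term 1 contributes 1 + 1 · -2 = -1
  Term 2 contributes 8 + 2 · -2 = 4
  Term 3 contributes 7 + 3 · -2 = 1
  Term 4 contributes 9 + 4 · -2 = 1
p(-2) = ⊕ of these = min[-2, -1, 4, 1, 1] = -2.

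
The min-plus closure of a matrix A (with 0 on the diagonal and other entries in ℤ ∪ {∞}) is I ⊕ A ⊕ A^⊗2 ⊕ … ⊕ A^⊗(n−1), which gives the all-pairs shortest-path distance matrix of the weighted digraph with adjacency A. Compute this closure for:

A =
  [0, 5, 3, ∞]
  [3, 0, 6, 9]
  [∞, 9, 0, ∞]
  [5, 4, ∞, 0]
Closure =
  [0, 5, 3, 14]
  [3, 0, 6, 9]
  [12, 9, 0, 18]
  [5, 4, 8, 0]

This is the Floyd-Warshall all-pairs shortest-path computation. For each intermediate vertex k = 0, 1, …, 3, update dist[i][j] ← min(dist[i][j], dist[i][k] + dist[k][j]). The final matrix gives, for each (i, j), the minimum total weight of any directed path from i to j (possibly empty when i = j).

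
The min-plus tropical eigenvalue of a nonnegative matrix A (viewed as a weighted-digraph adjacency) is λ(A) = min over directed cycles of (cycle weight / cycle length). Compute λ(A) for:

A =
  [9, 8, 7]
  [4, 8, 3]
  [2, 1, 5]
λ(A) = 2

Enumerate directed cycles and compute their means (weight / length). Sample:
  cycle 0 → 0: weight = 9, length = 1, mean = 9/1 ≈ 9.000
  cycle 1 → 1: weight = 8, length = 1, mean = 8/1 ≈ 8.000
  cycle 2 → 2: weight = 5, length = 1, mean = 5/1 ≈ 5.000
  cycle 0 → 1 → 0: weight = 12, length = 2, mean = 12/2 ≈ 6.000
  cycle 0 → 2 → 0: weight = 9, length = 2, mean = 9/2 ≈ 4.500
  cycle 1 → 0 → 1: weight = 12, length = 2, mean = 12/2 ≈ 6.000
Minimum mean = 2.000, attained e.g. along the cycle 1 → 2 → 1 with weight 4 and length 2. So λ(A) = 4/2 = 2.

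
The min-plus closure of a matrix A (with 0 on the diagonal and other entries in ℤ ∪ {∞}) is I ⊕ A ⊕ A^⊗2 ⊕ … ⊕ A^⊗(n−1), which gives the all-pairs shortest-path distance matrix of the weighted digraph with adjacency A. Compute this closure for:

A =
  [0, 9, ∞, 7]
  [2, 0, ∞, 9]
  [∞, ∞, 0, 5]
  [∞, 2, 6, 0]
Closure =
  [0, 9, 13, 7]
  [2, 0, 15, 9]
  [9, 7, 0, 5]
  [4, 2, 6, 0]

This is the Floyd-Warshall all-pairs shortest-path computation. For each intermediate vertex k = 0, 1, …, 3, update dist[i][j] ← min(dist[i][j], dist[i][k] + dist[k][j]). The final matrix gives, for each (i, j), the minimum total weight of any directed path from i to j (possibly empty when i = j).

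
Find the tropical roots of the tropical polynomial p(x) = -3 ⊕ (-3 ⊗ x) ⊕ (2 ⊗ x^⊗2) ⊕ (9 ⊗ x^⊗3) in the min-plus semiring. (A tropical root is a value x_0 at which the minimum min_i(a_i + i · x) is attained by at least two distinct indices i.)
Roots: {-7, -5, 0}

Each tropical root is a break point of the lower envelope of the lines y = a_i + i · x (there are 4 lines, with slopes 0, 1, ..., 3). Only the lines that attain the minimum somewhere contribute to roots; other lines are dominated. Here the surviving (envelope) indices are i = 3, i = 2, i = 1, i = 0.
Intersections between consecutive envelope lines give the roots: for adjacent envelope indices i < j the intersection is x = (a_i − a_j) / (j − i). Reading off the sorted break points: {-7, -5, 0}.
Verification: at each break x_0, at least two indices attain the minimum of min_i(a_i + i · x_0).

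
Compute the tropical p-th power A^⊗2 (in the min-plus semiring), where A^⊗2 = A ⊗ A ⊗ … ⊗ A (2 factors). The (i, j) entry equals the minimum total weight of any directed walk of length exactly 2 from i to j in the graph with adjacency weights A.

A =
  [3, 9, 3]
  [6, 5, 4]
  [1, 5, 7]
A^⊗2 =
  [4, 8, 6]
  [5, 9, 9]
  [4, 10, 4]

Each entry (A^⊗2)_ij equals the minimum over all length-2 walks i = v_0 → v_1 → … → v_2 = j of Σ_t A[v_t][v_{t+1}]. For example, for (i, j) = (0, 2) we minimise over 3 possible intermediate vertex sequences; the minimum is 6, attained along the walk 0 → 0 → 2.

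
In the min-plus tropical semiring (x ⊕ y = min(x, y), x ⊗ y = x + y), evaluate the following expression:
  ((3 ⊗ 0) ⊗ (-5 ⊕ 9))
((3 ⊗ 0) ⊗ (-5 ⊕ 9)) = -2

Expand innermost to outermost. Recall ⊕ takes the minimum of its arguments and ⊗ takes their sum. Working out the expression ((3 ⊗ 0) ⊗ (-5 ⊕ 9)) gives -2.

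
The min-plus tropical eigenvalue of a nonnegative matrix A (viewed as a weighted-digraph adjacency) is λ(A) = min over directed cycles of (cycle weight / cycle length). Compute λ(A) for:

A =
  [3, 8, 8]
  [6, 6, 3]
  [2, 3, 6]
λ(A) = 3

Enumerate directed cycles and compute their means (weight / length). Sample:
  cycle 0 → 0: weight = 3, length = 1, mean = 3/1 ≈ 3.000
  cycle 1 → 1: weight = 6, length = 1, mean = 6/1 ≈ 6.000
  cycle 2 → 2: weight = 6, length = 1, mean = 6/1 ≈ 6.000
  cycle 0 → 1 → 0: weight = 14, length = 2, mean = 14/2 ≈ 7.000
  cycle 0 → 2 → 0: weight = 10, length = 2, mean = 10/2 ≈ 5.000
  cycle 1 → 0 → 1: weight = 14, length = 2, mean = 14/2 ≈ 7.000
Minimum mean = 3.000, attained e.g. along the cycle 0 → 0 with weight 3 and length 1. So λ(A) = 3/1 = 3.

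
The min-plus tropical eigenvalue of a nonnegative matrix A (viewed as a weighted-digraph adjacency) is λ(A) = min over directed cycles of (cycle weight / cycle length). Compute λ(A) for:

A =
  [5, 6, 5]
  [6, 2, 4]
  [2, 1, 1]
λ(A) = 1

Enumerate directed cycles and compute their means (weight / length). Sample:
  cycle 0 → 0: weight = 5, length = 1, mean = 5/1 ≈ 5.000
  cycle 1 → 1: weight = 2, length = 1, mean = 2/1 ≈ 2.000
  cycle 2 → 2: weight = 1, length = 1, mean = 1/1 ≈ 1.000
  cycle 0 → 1 → 0: weight = 12, length = 2, mean = 12/2 ≈ 6.000
  cycle 0 → 2 → 0: weight = 7, length = 2, mean = 7/2 ≈ 3.500
  cycle 1 → 0 → 1: weight = 12, length = 2, mean = 12/2 ≈ 6.000
Minimum mean = 1.000, attained e.g. along the cycle 2 → 2 with weight 1 and length 1. So λ(A) = 1/1 = 1.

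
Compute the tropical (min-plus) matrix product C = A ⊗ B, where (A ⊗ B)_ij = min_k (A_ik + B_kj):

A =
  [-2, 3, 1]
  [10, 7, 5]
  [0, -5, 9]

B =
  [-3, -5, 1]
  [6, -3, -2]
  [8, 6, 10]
A ⊗ B =
  [-5, -7, -1]
  [7, 4, 5]
  [-3, -8, -7]

Apply the min-plus product entry-by-entry:
  C[0][0] = min over k of (A[0][0] + B[0][0] = -2 + -3 = -5, A[0][1] + B[1][0] = 3 + 6 = 9, A[0][2] + B[2][0] = 1 + 8 = 9) = -5 (attained at k = 0)
  C[0][1] = min over k of (A[0][0] + B[0][1] = -2 + -5 = -7, A[0][1] + B[1][1] = 3 + -3 = 0, A[0][2] + B[2][1] = 1 + 6 = 7) = -7 (attained at k = 0)
  C[0][2] = min over k of (A[0][0] + B[0][2] = -2 + 1 = -1, A[0][1] + B[1][2] = 3 + -2 = 1, A[0][2] + B[2][2] = 1 + 10 = 11) = -1 (attained at k = 0)
  C[1][0] = min over k of (A[1][0] + B[0][0] = 10 + -3 = 7, A[1][1] + B[1][0] = 7 + 6 = 13, A[1][2] + B[2][0] = 5 + 8 = 13) = 7 (attained at k = 0)
  C[1][1] = min over k of (A[1][0] + B[0][1] = 10 + -5 = 5, A[1][1] + B[1][1] = 7 + -3 = 4, A[1][2] + B[2][1] = 5 + 6 = 11) = 4 (attained at k = 1)
  C[1][2] = min over k of (A[1][0] + B[0][2] = 10 + 1 = 11, A[1][1] + B[1][2] = 7 + -2 = 5, A[1][2] + B[2][2] = 5 + 10 = 15) = 5 (attained at k = 1)
  C[2][0] = min over k of (A[2][0] + B[0][0] = 0 + -3 = -3, A[2][1] + B[1][0] = -5 + 6 = 1, A[2][2] + B[2][0] = 9 + 8 = 17) = -3 (attained at k = 0)
  C[2][1] = min over k of (A[2][0] + B[0][1] = 0 + -5 = -5, A[2][1] + B[1][1] = -5 + -3 = -8, A[2][2] + B[2][1] = 9 + 6 = 15) = -8 (attained at k = 1)
  C[2][2] = min over k of (A[2][0] + B[0][2] = 0 + 1 = 1, A[2][1] + B[1][2] = -5 + -2 = -7, A[2][2] + B[2][2] = 9 + 10 = 19) = -7 (attained at k = 1)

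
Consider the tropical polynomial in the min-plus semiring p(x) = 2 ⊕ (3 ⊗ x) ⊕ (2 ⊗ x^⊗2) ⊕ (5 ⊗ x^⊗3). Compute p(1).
p(1) = 2

A tropical monomial a ⊗ x^⊗i evaluates to a + i · x. Evaluating each term at x = 1:
  Term 0 contributes 2 + 0 · 1 = 2
  Term 1 contributes 3 + 1 · 1 = 4
  Term 2 contributes 2 + 2 · 1 = 4
  Term 3 contributes 5 + 3 · 1 = 8
p(1) = ⊕ of these = min[2, 4, 4, 8] = 2.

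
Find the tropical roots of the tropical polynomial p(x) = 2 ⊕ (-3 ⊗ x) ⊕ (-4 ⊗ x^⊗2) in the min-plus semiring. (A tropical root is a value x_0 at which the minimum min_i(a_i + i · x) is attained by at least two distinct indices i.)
Roots: {1, 5}

Each tropical root is a break point of the lower envelope of the lines y = a_i + i · x (there are 3 lines, with slopes 0, 1, ..., 2). Only the lines that attain the minimum somewhere contribute to roots; other lines are dominated. Here the surviving (envelope) indices are i = 2, i = 1, i = 0.
Intersections between consecutive envelope lines give the roots: for adjacent envelope indices i < j the intersection is x = (a_i − a_j) / (j − i). Reading off the sorted break points: {1, 5}.
Verification: at each break x_0, at least two indices attain the minimum of min_i(a_i + i · x_0).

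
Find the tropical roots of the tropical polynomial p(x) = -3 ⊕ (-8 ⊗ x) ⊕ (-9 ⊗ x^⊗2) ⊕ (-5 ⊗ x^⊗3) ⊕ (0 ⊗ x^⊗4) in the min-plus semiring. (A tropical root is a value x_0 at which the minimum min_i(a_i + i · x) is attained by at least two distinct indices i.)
Roots: {-5, -4, 1, 5}

Each tropical root is a break point of the lower envelope of the lines y = a_i + i · x (there are 5 lines, with slopes 0, 1, ..., 4). Only the lines that attain the minimum somewhere contribute to roots; other lines are dominated. Here the surviving (envelope) indices are i = 4, i = 3, i = 2, i = 1, i = 0.
Intersections between consecutive envelope lines give the roots: for adjacent envelope indices i < j the intersection is x = (a_i − a_j) / (j − i). Reading off the sorted break points: {-5, -4, 1, 5}.
Verification: at each break x_0, at least two indices attain the minimum of min_i(a_i + i · x_0).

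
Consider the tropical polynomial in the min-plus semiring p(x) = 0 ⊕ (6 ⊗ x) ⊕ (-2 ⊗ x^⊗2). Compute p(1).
p(1) = 0

A tropical monomial a ⊗ x^⊗i evaluates to a + i · x. Evaluating each term at x = 1:
  Term 0 contributes 0 + 0 · 1 = 0
  Term 1 contributes 6 + 1 · 1 = 7
  Term 2 contributes -2 + 2 · 1 = 0
p(1) = ⊕ of these = min[0, 7, 0] = 0.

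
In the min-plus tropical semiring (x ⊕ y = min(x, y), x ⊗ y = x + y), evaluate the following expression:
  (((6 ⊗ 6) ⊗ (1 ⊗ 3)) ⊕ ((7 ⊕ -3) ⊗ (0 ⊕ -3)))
(((6 ⊗ 6) ⊗ (1 ⊗ 3)) ⊕ ((7 ⊕ -3) ⊗ (0 ⊕ -3))) = -6

Expand innermost to outermost. Recall ⊕ takes the minimum of its arguments and ⊗ takes their sum. Working out the expression (((6 ⊗ 6) ⊗ (1 ⊗ 3)) ⊕ ((7 ⊕ -3) ⊗ (0 ⊕ -3))) gives -6.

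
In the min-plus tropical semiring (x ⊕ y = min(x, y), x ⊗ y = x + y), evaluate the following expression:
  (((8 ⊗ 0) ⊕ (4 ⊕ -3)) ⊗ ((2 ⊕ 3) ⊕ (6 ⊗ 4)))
(((8 ⊗ 0) ⊕ (4 ⊕ -3)) ⊗ ((2 ⊕ 3) ⊕ (6 ⊗ 4))) = -1

Expand innermost to outermost. Recall ⊕ takes the minimum of its arguments and ⊗ takes their sum. Working out the expression (((8 ⊗ 0) ⊕ (4 ⊕ -3)) ⊗ ((2 ⊕ 3) ⊕ (6 ⊗ 4))) gives -1.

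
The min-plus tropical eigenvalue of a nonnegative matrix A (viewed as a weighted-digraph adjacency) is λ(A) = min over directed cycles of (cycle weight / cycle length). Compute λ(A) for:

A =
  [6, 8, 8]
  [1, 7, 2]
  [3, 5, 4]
λ(A) = 7/2

Enumerate directed cycles and compute their means (weight / length). Sample:
  cycle 0 → 0: weight = 6, length = 1, mean = 6/1 ≈ 6.000
  cycle 1 → 1: weight = 7, length = 1, mean = 7/1 ≈ 7.000
  cycle 2 → 2: weight = 4, length = 1, mean = 4/1 ≈ 4.000
  cycle 0 → 1 → 0: weight = 9, length = 2, mean = 9/2 ≈ 4.500
  cycle 0 → 2 → 0: weight = 11, length = 2, mean = 11/2 ≈ 5.500
  cycle 1 → 0 → 1: weight = 9, length = 2, mean = 9/2 ≈ 4.500
Minimum mean = 3.500, attained e.g. along the cycle 1 → 2 → 1 with weight 7 and length 2. So λ(A) = 7/2 = 7/2.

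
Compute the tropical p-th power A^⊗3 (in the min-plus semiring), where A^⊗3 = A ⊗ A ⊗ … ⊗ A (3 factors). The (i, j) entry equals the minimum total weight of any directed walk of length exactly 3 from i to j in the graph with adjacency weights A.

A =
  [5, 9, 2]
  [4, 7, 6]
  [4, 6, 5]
A^⊗3 =
  [11, 13, 8]
  [10, 12, 11]
  [10, 12, 11]

Each entry (A^⊗3)_ij equals the minimum over all length-3 walks i = v_0 → v_1 → … → v_3 = j of Σ_t A[v_t][v_{t+1}]. For example, for (i, j) = (0, 2) we minimise over 9 possible intermediate vertex sequences; the minimum is 8, attained along the walk 0 → 2 → 0 → 2.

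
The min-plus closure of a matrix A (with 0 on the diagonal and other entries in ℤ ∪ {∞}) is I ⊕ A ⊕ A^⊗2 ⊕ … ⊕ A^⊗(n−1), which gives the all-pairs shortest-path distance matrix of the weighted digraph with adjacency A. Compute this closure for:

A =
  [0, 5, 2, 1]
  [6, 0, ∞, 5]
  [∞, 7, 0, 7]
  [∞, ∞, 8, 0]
Closure =
  [0, 5, 2, 1]
  [6, 0, 8, 5]
  [13, 7, 0, 7]
  [21, 15, 8, 0]

This is the Floyd-Warshall all-pairs shortest-path computation. For each intermediate vertex k = 0, 1, …, 3, update dist[i][j] ← min(dist[i][j], dist[i][k] + dist[k][j]). The final matrix gives, for each (i, j), the minimum total weight of any directed path from i to j (possibly empty when i = j).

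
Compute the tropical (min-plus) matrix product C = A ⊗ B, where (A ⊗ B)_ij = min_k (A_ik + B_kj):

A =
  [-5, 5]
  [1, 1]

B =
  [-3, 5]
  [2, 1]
A ⊗ B =
  [-8, 0]
  [-2, 2]

Apply the min-plus product entry-by-entry:
  C[0][0] = min over k of (A[0][0] + B[0][0] = -5 + -3 = -8, A[0][1] + B[1][0] = 5 + 2 = 7) = -8 (attained at k = 0)
  C[0][1] = min over k of (A[0][0] + B[0][1] = -5 + 5 = 0, A[0][1] + B[1][1] = 5 + 1 = 6) = 0 (attained at k = 0)
  C[1][0] = min over k of (A[1][0] + B[0][0] = 1 + -3 = -2, A[1][1] + B[1][0] = 1 + 2 = 3) = -2 (attained at k = 0)
  C[1][1] = min over k of (A[1][0] + B[0][1] = 1 + 5 = 6, A[1][1] + B[1][1] = 1 + 1 = 2) = 2 (attained at k = 1)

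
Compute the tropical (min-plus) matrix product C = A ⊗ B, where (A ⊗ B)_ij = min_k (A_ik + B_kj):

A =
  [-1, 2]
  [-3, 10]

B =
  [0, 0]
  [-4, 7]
A ⊗ B =
  [-2, -1]
  [-3, -3]

Apply the min-plus product entry-by-entry:
  C[0][0] = min over k of (A[0][0] + B[0][0] = -1 + 0 = -1, A[0][1] + B[1][0] = 2 + -4 = -2) = -2 (attained at k = 1)
  C[0][1] = min over k of (A[0][0] + B[0][1] = -1 + 0 = -1, A[0][1] + B[1][1] = 2 + 7 = 9) = -1 (attained at k = 0)
  C[1][0] = min over k of (A[1][0] + B[0][0] = -3 + 0 = -3, A[1][1] + B[1][0] = 10 + -4 = 6) = -3 (attained at k = 0)
  C[1][1] = min over k of (A[1][0] + B[0][1] = -3 + 0 = -3, A[1][1] + B[1][1] = 10 + 7 = 17) = -3 (attained at k = 0)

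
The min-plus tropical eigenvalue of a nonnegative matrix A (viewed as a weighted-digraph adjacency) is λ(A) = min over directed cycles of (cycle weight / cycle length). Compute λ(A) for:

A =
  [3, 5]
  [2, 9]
λ(A) = 3

Enumerate directed cycles and compute their means (weight / length). Sample:
  cycle 0 → 0: weight = 3, length = 1, mean = 3/1 ≈ 3.000
  cycle 1 → 1: weight = 9, length = 1, mean = 9/1 ≈ 9.000
  cycle 0 → 1 → 0: weight = 7, length = 2, mean = 7/2 ≈ 3.500
  cycle 1 → 0 → 1: weight = 7, length = 2, mean = 7/2 ≈ 3.500
Minimum mean = 3.000, attained e.g. along the cycle 0 → 0 with weight 3 and length 1. So λ(A) = 3/1 = 3.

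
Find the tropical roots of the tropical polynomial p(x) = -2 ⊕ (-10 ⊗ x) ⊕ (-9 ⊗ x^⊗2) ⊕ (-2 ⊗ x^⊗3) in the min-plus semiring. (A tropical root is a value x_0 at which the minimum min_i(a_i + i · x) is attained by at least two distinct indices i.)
Roots: {-7, -1, 8}

Each tropical root is a break point of the lower envelope of the lines y = a_i + i · x (there are 4 lines, with slopes 0, 1, ..., 3). Only the lines that attain the minimum somewhere contribute to roots; other lines are dominated. Here the surviving (envelope) indices are i = 3, i = 2, i = 1, i = 0.
Intersections between consecutive envelope lines give the roots: for adjacent envelope indices i < j the intersection is x = (a_i − a_j) / (j − i). Reading off the sorted break points: {-7, -1, 8}.
Verification: at each break x_0, at least two indices attain the minimum of min_i(a_i + i · x_0).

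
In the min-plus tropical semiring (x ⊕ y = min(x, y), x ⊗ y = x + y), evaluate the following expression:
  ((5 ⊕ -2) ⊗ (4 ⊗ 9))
((5 ⊕ -2) ⊗ (4 ⊗ 9)) = 11

Expand innermost to outermost. Recall ⊕ takes the minimum of its arguments and ⊗ takes their sum. Working out the expression ((5 ⊕ -2) ⊗ (4 ⊗ 9)) gives 11.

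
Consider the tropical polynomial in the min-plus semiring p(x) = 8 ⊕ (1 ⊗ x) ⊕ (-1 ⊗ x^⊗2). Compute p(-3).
p(-3) = -7

A tropical monomial a ⊗ x^⊗i evaluates to a + i · x. Evaluating each term at x = -3:
  Term 0 contributes 8 + 0 · -3 = 8
  Term 1 contributes 1 + 1 · -3 = -2
  Term 2 contributes -1 + 2 · -3 = -7
p(-3) = ⊕ of these = min[8, -2, -7] = -7.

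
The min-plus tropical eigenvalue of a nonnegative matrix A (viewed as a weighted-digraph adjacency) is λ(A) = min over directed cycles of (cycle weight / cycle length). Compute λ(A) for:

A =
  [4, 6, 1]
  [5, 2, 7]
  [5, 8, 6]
λ(A) = 2

Enumerate directed cycles and compute their means (weight / length). Sample:
  cycle 0 → 0: weight = 4, length = 1, mean = 4/1 ≈ 4.000
  cycle 1 → 1: weight = 2, length = 1, mean = 2/1 ≈ 2.000
  cycle 2 → 2: weight = 6, length = 1, mean = 6/1 ≈ 6.000
  cycle 0 → 1 → 0: weight = 11, length = 2, mean = 11/2 ≈ 5.500
  cycle 0 → 2 → 0: weight = 6, length = 2, mean = 6/2 ≈ 3.000
  cycle 1 → 0 → 1: weight = 11, length = 2, mean = 11/2 ≈ 5.500
Minimum mean = 2.000, attained e.g. along the cycle 1 → 1 with weight 2 and length 1. So λ(A) = 2/1 = 2.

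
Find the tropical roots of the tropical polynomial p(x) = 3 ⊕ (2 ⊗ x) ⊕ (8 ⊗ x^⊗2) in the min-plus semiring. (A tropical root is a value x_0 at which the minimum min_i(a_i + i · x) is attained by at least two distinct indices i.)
Roots: {-6, 1}

Each tropical root is a break point of the lower envelope of the lines y = a_i + i · x (there are 3 lines, with slopes 0, 1, ..., 2). Only the lines that attain the minimum somewhere contribute to roots; other lines are dominated. Here the surviving (envelope) indices are i = 2, i = 1, i = 0.
Intersections between consecutive envelope lines give the roots: for adjacent envelope indices i < j the intersection is x = (a_i − a_j) / (j − i). Reading off the sorted break points: {-6, 1}.
Verification: at each break x_0, at least two indices attain the minimum of min_i(a_i + i · x_0).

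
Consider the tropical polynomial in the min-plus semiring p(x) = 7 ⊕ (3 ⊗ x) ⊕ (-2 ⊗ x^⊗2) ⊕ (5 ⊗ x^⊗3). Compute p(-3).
p(-3) = -8

A tropical monomial a ⊗ x^⊗i evaluates to a + i · x. Evaluating each term at x = -3:
  Term 0 contributes 7 + 0 · -3 = 7
  Term 1 contributes 3 + 1 · -3 = 0
  Term 2 contributes -2 + 2 · -3 = -8
  Term 3 contributes 5 + 3 · -3 = -4
p(-3) = ⊕ of these = min[7, 0, -8, -4] = -8.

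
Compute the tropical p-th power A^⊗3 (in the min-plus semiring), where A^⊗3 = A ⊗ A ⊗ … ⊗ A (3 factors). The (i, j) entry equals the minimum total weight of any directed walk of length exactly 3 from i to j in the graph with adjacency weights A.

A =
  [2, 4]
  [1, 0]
A^⊗3 =
  [5, 4]
  [1, 0]

Each entry (A^⊗3)_ij equals the minimum over all length-3 walks i = v_0 → v_1 → … → v_3 = j of Σ_t A[v_t][v_{t+1}]. For example, for (i, j) = (0, 1) we minimise over 4 possible intermediate vertex sequences; the minimum is 4, attained along the walk 0 → 1 → 1 → 1.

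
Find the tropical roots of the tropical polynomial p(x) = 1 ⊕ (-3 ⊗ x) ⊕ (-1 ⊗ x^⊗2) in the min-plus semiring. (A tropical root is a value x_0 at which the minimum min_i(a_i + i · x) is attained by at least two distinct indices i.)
Roots: {-2, 4}

Each tropical root is a break point of the lower envelope of the lines y = a_i + i · x (there are 3 lines, with slopes 0, 1, ..., 2). Only the lines that attain the minimum somewhere contribute to roots; other lines are dominated. Here the surviving (envelope) indices are i = 2, i = 1, i = 0.
Intersections between consecutive envelope lines give the roots: for adjacent envelope indices i < j the intersection is x = (a_i − a_j) / (j − i). Reading off the sorted break points: {-2, 4}.
Verification: at each break x_0, at least two indices attain the minimum of min_i(a_i + i · x_0).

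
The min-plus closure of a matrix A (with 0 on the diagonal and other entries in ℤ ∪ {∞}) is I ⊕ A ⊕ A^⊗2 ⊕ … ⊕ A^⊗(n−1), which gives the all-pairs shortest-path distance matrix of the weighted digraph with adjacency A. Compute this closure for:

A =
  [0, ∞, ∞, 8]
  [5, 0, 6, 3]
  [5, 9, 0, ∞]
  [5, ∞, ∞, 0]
Closure =
  [0, ∞, ∞, 8]
  [5, 0, 6, 3]
  [5, 9, 0, 12]
  [5, ∞, ∞, 0]

This is the Floyd-Warshall all-pairs shortest-path computation. For each intermediate vertex k = 0, 1, …, 3, update dist[i][j] ← min(dist[i][j], dist[i][k] + dist[k][j]). The final matrix gives, for each (i, j), the minimum total weight of any directed path from i to j (possibly empty when i = j).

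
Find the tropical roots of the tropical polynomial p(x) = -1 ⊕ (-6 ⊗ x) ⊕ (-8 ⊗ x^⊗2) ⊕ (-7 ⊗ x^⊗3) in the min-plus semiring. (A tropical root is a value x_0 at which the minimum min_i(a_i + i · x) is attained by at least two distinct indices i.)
Roots: {-1, 2, 5}

Each tropical root is a break point of the lower envelope of the lines y = a_i + i · x (there are 4 lines, with slopes 0, 1, ..., 3). Only the lines that attain the minimum somewhere contribute to roots; other lines are dominated. Here the surviving (envelope) indices are i = 3, i = 2, i = 1, i = 0.
Intersections between consecutive envelope lines give the roots: for adjacent envelope indices i < j the intersection is x = (a_i − a_j) / (j − i). Reading off the sorted break points: {-1, 2, 5}.
Verification: at each break x_0, at least two indices attain the minimum of min_i(a_i + i · x_0).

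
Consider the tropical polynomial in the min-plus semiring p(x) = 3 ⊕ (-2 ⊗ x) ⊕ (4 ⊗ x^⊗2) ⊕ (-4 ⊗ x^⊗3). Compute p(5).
p(5) = 3

A tropical monomial a ⊗ x^⊗i evaluates to a + i · x. Evaluating each term at x = 5:
  Term 0 contributes 3 + 0 · 5 = 3
  Term 1 contributes -2 + 1 · 5 = 3
  Term 2 contributes 4 + 2 · 5 = 14
  Term 3 contributes -4 + 3 · 5 = 11
p(5) = ⊕ of these = min[3, 3, 14, 11] = 3.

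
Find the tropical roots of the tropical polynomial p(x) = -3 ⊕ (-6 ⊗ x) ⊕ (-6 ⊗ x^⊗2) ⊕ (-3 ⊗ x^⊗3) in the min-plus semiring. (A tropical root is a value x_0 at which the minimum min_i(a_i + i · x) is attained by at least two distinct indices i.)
Roots: {-3, 0, 3}

Each tropical root is a break point of the lower envelope of the lines y = a_i + i · x (there are 4 lines, with slopes 0, 1, ..., 3). Only the lines that attain the minimum somewhere contribute to roots; other lines are dominated. Here the surviving (envelope) indices are i = 3, i = 2, i = 1, i = 0.
Intersections between consecutive envelope lines give the roots: for adjacent envelope indices i < j the intersection is x = (a_i − a_j) / (j − i). Reading off the sorted break points: {-3, 0, 3}.
Verification: at each break x_0, at least two indices attain the minimum of min_i(a_i + i · x_0).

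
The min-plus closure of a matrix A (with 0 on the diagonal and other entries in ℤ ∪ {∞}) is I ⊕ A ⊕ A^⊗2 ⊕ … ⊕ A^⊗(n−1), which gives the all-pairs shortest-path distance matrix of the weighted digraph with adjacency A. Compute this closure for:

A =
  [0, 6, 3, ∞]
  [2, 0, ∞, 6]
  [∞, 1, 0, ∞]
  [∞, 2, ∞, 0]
Closure =
  [0, 4, 3, 10]
  [2, 0, 5, 6]
  [3, 1, 0, 7]
  [4, 2, 7, 0]

This is the Floyd-Warshall all-pairs shortest-path computation. For each intermediate vertex k = 0, 1, …, 3, update dist[i][j] ← min(dist[i][j], dist[i][k] + dist[k][j]). The final matrix gives, for each (i, j), the minimum total weight of any directed path from i to j (possibly empty when i = j).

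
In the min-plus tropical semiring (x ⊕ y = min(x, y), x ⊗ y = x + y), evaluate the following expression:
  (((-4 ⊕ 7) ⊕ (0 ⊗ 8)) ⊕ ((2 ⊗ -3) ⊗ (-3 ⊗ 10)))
(((-4 ⊕ 7) ⊕ (0 ⊗ 8)) ⊕ ((2 ⊗ -3) ⊗ (-3 ⊗ 10))) = -4

Expand innermost to outermost. Recall ⊕ takes the minimum of its arguments and ⊗ takes their sum. Working out the expression (((-4 ⊕ 7) ⊕ (0 ⊗ 8)) ⊕ ((2 ⊗ -3) ⊗ (-3 ⊗ 10))) gives -4.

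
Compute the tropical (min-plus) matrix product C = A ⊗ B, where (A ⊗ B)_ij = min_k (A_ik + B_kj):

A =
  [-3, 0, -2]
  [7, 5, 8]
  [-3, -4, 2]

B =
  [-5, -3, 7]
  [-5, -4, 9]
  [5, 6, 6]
A ⊗ B =
  [-8, -6, 4]
  [0, 1, 14]
  [-9, -8, 4]

Apply the min-plus product entry-by-entry:
  C[0][0] = min over k of (A[0][0] + B[0][0] = -3 + -5 = -8, A[0][1] + B[1][0] = 0 + -5 = -5, A[0][2] + B[2][0] = -2 + 5 = 3) = -8 (attained at k = 0)
  C[0][1] = min over k of (A[0][0] + B[0][1] = -3 + -3 = -6, A[0][1] + B[1][1] = 0 + -4 = -4, A[0][2] + B[2][1] = -2 + 6 = 4) = -6 (attained at k = 0)
  C[0][2] = min over k of (A[0][0] + B[0][2] = -3 + 7 = 4, A[0][1] + B[1][2] = 0 + 9 = 9, A[0][2] + B[2][2] = -2 + 6 = 4) = 4 (attained at k = 0)
  C[1][0] = min over k of (A[1][0] + B[0][0] = 7 + -5 = 2, A[1][1] + B[1][0] = 5 + -5 = 0, A[1][2] + B[2][0] = 8 + 5 = 13) = 0 (attained at k = 1)
  C[1][1] = min over k of (A[1][0] + B[0][1] = 7 + -3 = 4, A[1][1] + B[1][1] = 5 + -4 = 1, A[1][2] + B[2][1] = 8 + 6 = 14) = 1 (attained at k = 1)
  C[1][2] = min over k of (A[1][0] + B[0][2] = 7 + 7 = 14, A[1][1] + B[1][2] = 5 + 9 = 14, A[1][2] + B[2][2] = 8 + 6 = 14) = 14 (attained at k = 0)
  C[2][0] = min over k of (A[2][0] + B[0][0] = -3 + -5 = -8, A[2][1] + B[1][0] = -4 + -5 = -9, A[2][2] + B[2][0] = 2 + 5 = 7) = -9 (attained at k = 1)
  C[2][1] = min over k of (A[2][0] + B[0][1] = -3 + -3 = -6, A[2][1] + B[1][1] = -4 + -4 = -8, A[2][2] + B[2][1] = 2 + 6 = 8) = -8 (attained at k = 1)
  C[2][2] = min over k of (A[2][0] + B[0][2] = -3 + 7 = 4, A[2][1] + B[1][2] = -4 + 9 = 5, A[2][2] + B[2][2] = 2 + 6 = 8) = 4 (attained at k = 0)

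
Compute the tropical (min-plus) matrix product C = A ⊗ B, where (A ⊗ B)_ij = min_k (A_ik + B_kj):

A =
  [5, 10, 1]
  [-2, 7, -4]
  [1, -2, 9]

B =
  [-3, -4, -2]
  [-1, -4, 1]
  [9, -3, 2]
A ⊗ B =
  [2, -2, 3]
  [-5, -7, -4]
  [-3, -6, -1]

Apply the min-plus product entry-by-entry:
  C[0][0] = min over k of (A[0][0] + B[0][0] = 5 + -3 = 2, A[0][1] + B[1][0] = 10 + -1 = 9, A[0][2] + B[2][0] = 1 + 9 = 10) = 2 (attained at k = 0)
  C[0][1] = min over k of (A[0][0] + B[0][1] = 5 + -4 = 1, A[0][1] + B[1][1] = 10 + -4 = 6, A[0][2] + B[2][1] = 1 + -3 = -2) = -2 (attained at k = 2)
  C[0][2] = min over k of (A[0][0] + B[0][2] = 5 + -2 = 3, A[0][1] + B[1][2] = 10 + 1 = 11, A[0][2] + B[2][2] = 1 + 2 = 3) = 3 (attained at k = 0)
  C[1][0] = min over k of (A[1][0] + B[0][0] = -2 + -3 = -5, A[1][1] + B[1][0] = 7 + -1 = 6, A[1][2] + B[2][0] = -4 + 9 = 5) = -5 (attained at k = 0)
  C[1][1] = min over k of (A[1][0] + B[0][1] = -2 + -4 = -6, A[1][1] + B[1][1] = 7 + -4 = 3, A[1][2] + B[2][1] = -4 + -3 = -7) = -7 (attained at k = 2)
  C[1][2] = min over k of (A[1][0] + B[0][2] = -2 + -2 = -4, A[1][1] + B[1][2] = 7 + 1 = 8, A[1][2] + B[2][2] = -4 + 2 = -2) = -4 (attained at k = 0)
  C[2][0] = min over k of (A[2][0] + B[0][0] = 1 + -3 = -2, A[2][1] + B[1][0] = -2 + -1 = -3, A[2][2] + B[2][0] = 9 + 9 = 18) = -3 (attained at k = 1)
  C[2][1] = min over k of (A[2][0] + B[0][1] = 1 + -4 = -3, A[2][1] + B[1][1] = -2 + -4 = -6, A[2][2] + B[2][1] = 9 + -3 = 6) = -6 (attained at k = 1)
  C[2][2] = min over k of (A[2][0] + B[0][2] = 1 + -2 = -1, A[2][1] + B[1][2] = -2 + 1 = -1, A[2][2] + B[2][2] = 9 + 2 = 11) = -1 (attained at k = 0)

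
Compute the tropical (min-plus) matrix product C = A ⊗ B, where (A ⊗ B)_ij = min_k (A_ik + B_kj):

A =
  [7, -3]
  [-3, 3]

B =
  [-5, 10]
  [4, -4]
A ⊗ B =
  [1, -7]
  [-8, -1]

Apply the min-plus product entry-by-entry:
  C[0][0] = min over k of (A[0][0] + B[0][0] = 7 + -5 = 2, A[0][1] + B[1][0] = -3 + 4 = 1) = 1 (attained at k = 1)
  C[0][1] = min over k of (A[0][0] + B[0][1] = 7 + 10 = 17, A[0][1] + B[1][1] = -3 + -4 = -7) = -7 (attained at k = 1)
  C[1][0] = min over k of (A[1][0] + B[0][0] = -3 + -5 = -8, A[1][1] + B[1][0] = 3 + 4 = 7) = -8 (attained at k = 0)
  C[1][1] = min over k of (A[1][0] + B[0][1] = -3 + 10 = 7, A[1][1] + B[1][1] = 3 + -4 = -1) = -1 (attained at k = 1)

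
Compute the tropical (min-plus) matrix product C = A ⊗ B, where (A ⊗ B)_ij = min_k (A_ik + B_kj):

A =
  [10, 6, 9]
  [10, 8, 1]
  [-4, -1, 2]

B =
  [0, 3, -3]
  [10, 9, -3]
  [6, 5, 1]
A ⊗ B =
  [10, 13, 3]
  [7, 6, 2]
  [-4, -1, -7]

Apply the min-plus product entry-by-entry:
  C[0][0] = min over k of (A[0][0] + B[0][0] = 10 + 0 = 10, A[0][1] + B[1][0] = 6 + 10 = 16, A[0][2] + B[2][0] = 9 + 6 = 15) = 10 (attained at k = 0)
  C[0][1] = min over k of (A[0][0] + B[0][1] = 10 + 3 = 13, A[0][1] + B[1][1] = 6 + 9 = 15, A[0][2] + B[2][1] = 9 + 5 = 14) = 13 (attained at k = 0)
  C[0][2] = min over k of (A[0][0] + B[0][2] = 10 + -3 = 7, A[0][1] + B[1][2] = 6 + -3 = 3, A[0][2] + B[2][2] = 9 + 1 = 10) = 3 (attained at k = 1)
  C[1][0] = min over k of (A[1][0] + B[0][0] = 10 + 0 = 10, A[1][1] + B[1][0] = 8 + 10 = 18, A[1][2] + B[2][0] = 1 + 6 = 7) = 7 (attained at k = 2)
  C[1][1] = min over k of (A[1][0] + B[0][1] = 10 + 3 = 13, A[1][1] + B[1][1] = 8 + 9 = 17, A[1][2] + B[2][1] = 1 + 5 = 6) = 6 (attained at k = 2)
  C[1][2] = min over k of (A[1][0] + B[0][2] = 10 + -3 = 7, A[1][1] + B[1][2] = 8 + -3 = 5, A[1][2] + B[2][2] = 1 + 1 = 2) = 2 (attained at k = 2)
  C[2][0] = min over k of (A[2][0] + B[0][0] = -4 + 0 = -4, A[2][1] + B[1][0] = -1 + 10 = 9, A[2][2] + B[2][0] = 2 + 6 = 8) = -4 (attained at k = 0)
  C[2][1] = min over k of (A[2][0] + B[0][1] = -4 + 3 = -1, A[2][1] + B[1][1] = -1 + 9 = 8, A[2][2] + B[2][1] = 2 + 5 = 7) = -1 (attained at k = 0)
  C[2][2] = min over k of (A[2][0] + B[0][2] = -4 + -3 = -7, A[2][1] + B[1][2] = -1 + -3 = -4, A[2][2] + B[2][2] = 2 + 1 = 3) = -7 (attained at k = 0)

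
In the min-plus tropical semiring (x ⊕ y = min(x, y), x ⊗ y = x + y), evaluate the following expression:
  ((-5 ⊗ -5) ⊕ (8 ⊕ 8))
((-5 ⊗ -5) ⊕ (8 ⊕ 8)) = -10

Expand innermost to outermost. Recall ⊕ takes the minimum of its arguments and ⊗ takes their sum. Working out the expression ((-5 ⊗ -5) ⊕ (8 ⊕ 8)) gives -10.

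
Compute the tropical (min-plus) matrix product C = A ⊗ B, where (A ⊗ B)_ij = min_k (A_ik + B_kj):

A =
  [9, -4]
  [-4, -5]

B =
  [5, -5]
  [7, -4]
A ⊗ B =
  [3, -8]
  [1, -9]

Apply the min-plus product entry-by-entry:
  C[0][0] = min over k of (A[0][0] + B[0][0] = 9 + 5 = 14, A[0][1] + B[1][0] = -4 + 7 = 3) = 3 (attained at k = 1)
  C[0][1] = min over k of (A[0][0] + B[0][1] = 9 + -5 = 4, A[0][1] + B[1][1] = -4 + -4 = -8) = -8 (attained at k = 1)
  C[1][0] = min over k of (A[1][0] + B[0][0] = -4 + 5 = 1, A[1][1] + B[1][0] = -5 + 7 = 2) = 1 (attained at k = 0)
  C[1][1] = min over k of (A[1][0] + B[0][1] = -4 + -5 = -9, A[1][1] + B[1][1] = -5 + -4 = -9) = -9 (attained at k = 0)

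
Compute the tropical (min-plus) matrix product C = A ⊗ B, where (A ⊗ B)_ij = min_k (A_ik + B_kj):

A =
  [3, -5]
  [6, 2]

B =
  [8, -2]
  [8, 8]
A ⊗ B =
  [3, 1]
  [10, 4]

Apply the min-plus product entry-by-entry:
  C[0][0] = min over k of (A[0][0] + B[0][0] = 3 + 8 = 11, A[0][1] + B[1][0] = -5 + 8 = 3) = 3 (attained at k = 1)
  C[0][1] = min over k of (A[0][0] + B[0][1] = 3 + -2 = 1, A[0][1] + B[1][1] = -5 + 8 = 3) = 1 (attained at k = 0)
  C[1][0] = min over k of (A[1][0] + B[0][0] = 6 + 8 = 14, A[1][1] + B[1][0] = 2 + 8 = 10) = 10 (attained at k = 1)
  C[1][1] = min over k of (A[1][0] + B[0][1] = 6 + -2 = 4, A[1][1] + B[1][1] = 2 + 8 = 10) = 4 (attained at k = 0)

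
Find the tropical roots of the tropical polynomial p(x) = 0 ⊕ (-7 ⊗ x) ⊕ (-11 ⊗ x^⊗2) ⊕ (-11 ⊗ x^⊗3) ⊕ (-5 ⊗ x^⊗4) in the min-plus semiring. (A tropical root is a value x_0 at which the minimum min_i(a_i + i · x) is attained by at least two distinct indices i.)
Roots: {-6, 0, 4, 7}

Each tropical root is a break point of the lower envelope of the lines y = a_i + i · x (there are 5 lines, with slopes 0, 1, ..., 4). Only the lines that attain the minimum somewhere contribute to roots; other lines are dominated. Here the surviving (envelope) indices are i = 4, i = 3, i = 2, i = 1, i = 0.
Intersections between consecutive envelope lines give the roots: for adjacent envelope indices i < j the intersection is x = (a_i − a_j) / (j − i). Reading off the sorted break points: {-6, 0, 4, 7}.
Verification: at each break x_0, at least two indices attain the minimum of min_i(a_i + i · x_0).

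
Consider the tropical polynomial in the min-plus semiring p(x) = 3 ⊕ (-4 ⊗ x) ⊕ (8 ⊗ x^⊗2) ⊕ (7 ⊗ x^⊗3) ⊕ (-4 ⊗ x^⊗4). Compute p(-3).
p(-3) = -16

A tropical monomial a ⊗ x^⊗i evaluates to a + i · x. Evaluating each term at x = -3:
  Term 0 contributes 3 + 0 · -3 = 3
  Term 1 contributes -4 + 1 · -3 = -7
  Term 2 contributes 8 + 2 · -3 = 2
  Term 3 contributes 7 + 3 · -3 = -2
  Term 4 contributes -4 + 4 · -3 = -16
p(-3) = ⊕ of these = min[3, -7, 2, -2, -16] = -16.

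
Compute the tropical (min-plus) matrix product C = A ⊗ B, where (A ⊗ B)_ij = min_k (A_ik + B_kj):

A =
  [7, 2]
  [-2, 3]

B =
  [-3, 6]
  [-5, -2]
A ⊗ B =
  [-3, 0]
  [-5, 1]

Apply the min-plus product entry-by-entry:
  C[0][0] = min over k of (A[0][0] + B[0][0] = 7 + -3 = 4, A[0][1] + B[1][0] = 2 + -5 = -3) = -3 (attained at k = 1)
  C[0][1] = min over k of (A[0][0] + B[0][1] = 7 + 6 = 13, A[0][1] + B[1][1] = 2 + -2 = 0) = 0 (attained at k = 1)
  C[1][0] = min over k of (A[1][0] + B[0][0] = -2 + -3 = -5, A[1][1] + B[1][0] = 3 + -5 = -2) = -5 (attained at k = 0)
  C[1][1] = min over k of (A[1][0] + B[0][1] = -2 + 6 = 4, A[1][1] + B[1][1] = 3 + -2 = 1) = 1 (attained at k = 1)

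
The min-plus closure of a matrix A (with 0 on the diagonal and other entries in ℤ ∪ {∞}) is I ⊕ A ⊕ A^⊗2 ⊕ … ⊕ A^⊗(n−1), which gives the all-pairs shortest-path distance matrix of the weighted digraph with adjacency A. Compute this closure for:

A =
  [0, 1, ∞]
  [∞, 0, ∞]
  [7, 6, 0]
Closure =
  [0, 1, ∞]
  [∞, 0, ∞]
  [7, 6, 0]

This is the Floyd-Warshall all-pairs shortest-path computation. For each intermediate vertex k = 0, 1, …, 2, update dist[i][j] ← min(dist[i][j], dist[i][k] + dist[k][j]). The final matrix gives, for each (i, j), the minimum total weight of any directed path from i to j (possibly empty when i = j).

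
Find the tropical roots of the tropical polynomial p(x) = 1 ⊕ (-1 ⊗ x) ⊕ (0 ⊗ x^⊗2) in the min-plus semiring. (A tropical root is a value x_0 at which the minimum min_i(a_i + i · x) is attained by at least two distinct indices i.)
Roots: {-1, 2}

Each tropical root is a break point of the lower envelope of the lines y = a_i + i · x (there are 3 lines, with slopes 0, 1, ..., 2). Only the lines that attain the minimum somewhere contribute to roots; other lines are dominated. Here the surviving (envelope) indices are i = 2, i = 1, i = 0.
Intersections between consecutive envelope lines give the roots: for adjacent envelope indices i < j the intersection is x = (a_i − a_j) / (j − i). Reading off the sorted break points: {-1, 2}.
Verification: at each break x_0, at least two indices attain the minimum of min_i(a_i + i · x_0).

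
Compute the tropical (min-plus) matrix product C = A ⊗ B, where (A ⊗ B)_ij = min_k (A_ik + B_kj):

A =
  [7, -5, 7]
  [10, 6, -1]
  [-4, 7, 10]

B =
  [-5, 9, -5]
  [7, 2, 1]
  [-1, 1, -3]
A ⊗ B =
  [2, -3, -4]
  [-2, 0, -4]
  [-9, 5, -9]

Apply the min-plus product entry-by-entry:
  C[0][0] = min over k of (A[0][0] + B[0][0] = 7 + -5 = 2, A[0][1] + B[1][0] = -5 + 7 = 2, A[0][2] + B[2][0] = 7 + -1 = 6) = 2 (attained at k = 0)
  C[0][1] = min over k of (A[0][0] + B[0][1] = 7 + 9 = 16, A[0][1] + B[1][1] = -5 + 2 = -3, A[0][2] + B[2][1] = 7 + 1 = 8) = -3 (attained at k = 1)
  C[0][2] = min over k of (A[0][0] + B[0][2] = 7 + -5 = 2, A[0][1] + B[1][2] = -5 + 1 = -4, A[0][2] + B[2][2] = 7 + -3 = 4) = -4 (attained at k = 1)
  C[1][0] = min over k of (A[1][0] + B[0][0] = 10 + -5 = 5, A[1][1] + B[1][0] = 6 + 7 = 13, A[1][2] + B[2][0] = -1 + -1 = -2) = -2 (attained at k = 2)
  C[1][1] = min over k of (A[1][0] + B[0][1] = 10 + 9 = 19, A[1][1] + B[1][1] = 6 + 2 = 8, A[1][2] + B[2][1] = -1 + 1 = 0) = 0 (attained at k = 2)
  C[1][2] = min over k of (A[1][0] + B[0][2] = 10 + -5 = 5, A[1][1] + B[1][2] = 6 + 1 = 7, A[1][2] + B[2][2] = -1 + -3 = -4) = -4 (attained at k = 2)
  C[2][0] = min over k of (A[2][0] + B[0][0] = -4 + -5 = -9, A[2][1] + B[1][0] = 7 + 7 = 14, A[2][2] + B[2][0] = 10 + -1 = 9) = -9 (attained at k = 0)
  C[2][1] = min over k of (A[2][0] + B[0][1] = -4 + 9 = 5, A[2][1] + B[1][1] = 7 + 2 = 9, A[2][2] + B[2][1] = 10 + 1 = 11) = 5 (attained at k = 0)
  C[2][2] = min over k of (A[2][0] + B[0][2] = -4 + -5 = -9, A[2][1] + B[1][2] = 7 + 1 = 8, A[2][2] + B[2][2] = 10 + -3 = 7) = -9 (attained at k = 0)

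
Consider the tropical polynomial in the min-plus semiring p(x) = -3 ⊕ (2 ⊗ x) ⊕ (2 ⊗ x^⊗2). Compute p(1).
p(1) = -3

A tropical monomial a ⊗ x^⊗i evaluates to a + i · x. Evaluating each term at x = 1:
  Term 0 contributes -3 + 0 · 1 = -3
  Term 1 contributes 2 + 1 · 1 = 3
  Term 2 contributes 2 + 2 · 1 = 4
p(1) = ⊕ of these = min[-3, 3, 4] = -3.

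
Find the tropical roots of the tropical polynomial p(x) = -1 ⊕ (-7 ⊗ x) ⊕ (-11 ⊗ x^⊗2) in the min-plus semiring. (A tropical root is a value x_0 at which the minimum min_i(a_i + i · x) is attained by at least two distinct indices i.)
Roots: {4, 6}

Each tropical root is a break point of the lower envelope of the lines y = a_i + i · x (there are 3 lines, with slopes 0, 1, ..., 2). Only the lines that attain the minimum somewhere contribute to roots; other lines are dominated. Here the surviving (envelope) indices are i = 2, i = 1, i = 0.
Intersections between consecutive envelope lines give the roots: for adjacent envelope indices i < j the intersection is x = (a_i − a_j) / (j − i). Reading off the sorted break points: {4, 6}.
Verification: at each break x_0, at least two indices attain the minimum of min_i(a_i + i · x_0).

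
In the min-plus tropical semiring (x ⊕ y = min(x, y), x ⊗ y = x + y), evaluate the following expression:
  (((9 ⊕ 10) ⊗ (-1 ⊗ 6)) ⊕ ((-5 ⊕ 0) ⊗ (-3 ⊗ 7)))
(((9 ⊕ 10) ⊗ (-1 ⊗ 6)) ⊕ ((-5 ⊕ 0) ⊗ (-3 ⊗ 7))) = -1

Expand innermost to outermost. Recall ⊕ takes the minimum of its arguments and ⊗ takes their sum. Working out the expression (((9 ⊕ 10) ⊗ (-1 ⊗ 6)) ⊕ ((-5 ⊕ 0) ⊗ (-3 ⊗ 7))) gives -1.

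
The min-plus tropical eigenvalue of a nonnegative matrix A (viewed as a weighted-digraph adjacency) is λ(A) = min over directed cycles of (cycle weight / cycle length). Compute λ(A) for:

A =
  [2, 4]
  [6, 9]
λ(A) = 2

Enumerate directed cycles and compute their means (weight / length). Sample:
  cycle 0 → 0: weight = 2, length = 1, mean = 2/1 ≈ 2.000
  cycle 1 → 1: weight = 9, length = 1, mean = 9/1 ≈ 9.000
  cycle 0 → 1 → 0: weight = 10, length = 2, mean = 10/2 ≈ 5.000
  cycle 1 → 0 → 1: weight = 10, length = 2, mean = 10/2 ≈ 5.000
Minimum mean = 2.000, attained e.g. along the cycle 0 → 0 with weight 2 and length 1. So λ(A) = 2/1 = 2.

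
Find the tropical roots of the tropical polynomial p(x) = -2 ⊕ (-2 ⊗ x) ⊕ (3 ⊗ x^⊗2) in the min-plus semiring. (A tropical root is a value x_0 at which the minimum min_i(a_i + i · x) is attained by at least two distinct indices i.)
Roots: {-5, 0}

Each tropical root is a break point of the lower envelope of the lines y = a_i + i · x (there are 3 lines, with slopes 0, 1, ..., 2). Only the lines that attain the minimum somewhere contribute to roots; other lines are dominated. Here the surviving (envelope) indices are i = 2, i = 1, i = 0.
Intersections between consecutive envelope lines give the roots: for adjacent envelope indices i < j the intersection is x = (a_i − a_j) / (j − i). Reading off the sorted break points: {-5, 0}.
Verification: at each break x_0, at least two indices attain the minimum of min_i(a_i + i · x_0).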